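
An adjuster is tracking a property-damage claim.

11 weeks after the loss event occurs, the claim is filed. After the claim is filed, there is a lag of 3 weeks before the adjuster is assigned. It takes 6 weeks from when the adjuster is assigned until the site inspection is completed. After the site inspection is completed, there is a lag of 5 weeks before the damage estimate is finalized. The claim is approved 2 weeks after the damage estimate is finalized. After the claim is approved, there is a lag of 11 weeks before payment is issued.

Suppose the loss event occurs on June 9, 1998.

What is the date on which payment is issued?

March 2, 1999

The loss event occurs: Jun 9, 1998.
The claim is filed: Jun 9, 1998 + 11 weeks = Aug 25, 1998.
The adjuster is assigned: Aug 25, 1998 + 3 weeks = Sep 15, 1998.
The site inspection is completed: Sep 15, 1998 + 6 weeks = Oct 27, 1998.
The damage estimate is finalized: Oct 27, 1998 + 5 weeks = Dec 1, 1998.
The claim is approved: Dec 1, 1998 + 2 weeks = Dec 15, 1998.
Payment is issued: Dec 15, 1998 + 11 weeks = Mar 2, 1999.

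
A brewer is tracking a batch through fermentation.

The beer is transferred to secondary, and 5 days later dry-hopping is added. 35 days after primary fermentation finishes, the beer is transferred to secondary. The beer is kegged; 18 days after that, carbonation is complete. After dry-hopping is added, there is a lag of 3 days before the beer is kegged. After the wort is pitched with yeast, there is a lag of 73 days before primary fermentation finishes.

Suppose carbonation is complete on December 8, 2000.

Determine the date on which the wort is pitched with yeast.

Carbonation is complete: Dec 8, 2000.
The beer is kegged: Dec 8, 2000 − 18 days = Nov 20, 2000.
Dry-hopping is added: Nov 20, 2000 − 3 days = Nov 17, 2000.
The beer is transferred to secondary: Nov 17, 2000 − 5 days = Nov 12, 2000.
Primary fermentation finishes: Nov 12, 2000 − 35 days = Oct 8, 2000.
The wort is pitched with yeast: Oct 8, 2000 − 73 days = Jul 27, 2000.

July 27, 2000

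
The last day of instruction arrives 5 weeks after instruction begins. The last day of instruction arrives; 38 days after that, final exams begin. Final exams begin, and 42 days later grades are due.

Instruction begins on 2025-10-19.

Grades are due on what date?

Instruction begins: Oct 19, 2025.
The last day of instruction arrives: Oct 19, 2025 + 5 weeks = Nov 23, 2025.
Final exams begin: Nov 23, 2025 + 38 days = Dec 31, 2025.
Grades are due: Dec 31, 2025 + 42 days = Feb 11, 2026.

2026-02-11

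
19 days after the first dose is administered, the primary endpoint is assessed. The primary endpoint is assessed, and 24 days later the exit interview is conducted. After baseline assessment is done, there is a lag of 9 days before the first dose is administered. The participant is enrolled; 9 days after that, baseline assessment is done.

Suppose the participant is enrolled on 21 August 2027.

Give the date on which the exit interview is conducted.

21 October 2027

The participant is enrolled: Aug 21, 2027.
Baseline assessment is done: Aug 21, 2027 + 9 days = Aug 30, 2027.
The first dose is administered: Aug 30, 2027 + 9 days = Sep 8, 2027.
The primary endpoint is assessed: Sep 8, 2027 + 19 days = Sep 27, 2027.
The exit interview is conducted: Sep 27, 2027 + 24 days = Oct 21, 2027.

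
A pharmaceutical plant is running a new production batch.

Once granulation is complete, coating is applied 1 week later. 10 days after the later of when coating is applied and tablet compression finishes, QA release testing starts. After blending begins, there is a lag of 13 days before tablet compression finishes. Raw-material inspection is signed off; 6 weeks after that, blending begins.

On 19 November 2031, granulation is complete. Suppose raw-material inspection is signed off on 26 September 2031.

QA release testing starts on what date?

Granulation is complete: Nov 19, 2031.
Coating is applied: Nov 19, 2031 + 1 week = Nov 26, 2031.
Raw-material inspection is signed off: Sep 26, 2031.
Blending begins: Sep 26, 2031 + 6 weeks = Nov 7, 2031.
Tablet compression finishes: Nov 7, 2031 + 13 days = Nov 20, 2031.
Both prerequisites met — coating is applied (Nov 26, 2031), tablet compression finishes (Nov 20, 2031); the later is Nov 26, 2031.
QA release testing starts: Nov 26, 2031 + 10 days = Dec 6, 2031.

6 December 2031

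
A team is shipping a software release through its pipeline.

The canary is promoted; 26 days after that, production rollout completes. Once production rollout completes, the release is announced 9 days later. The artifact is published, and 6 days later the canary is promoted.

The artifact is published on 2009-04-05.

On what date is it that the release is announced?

2009-05-16

The artifact is published: Apr 5, 2009.
The canary is promoted: Apr 5, 2009 + 6 days = Apr 11, 2009.
Production rollout completes: Apr 11, 2009 + 26 days = May 7, 2009.
The release is announced: May 7, 2009 + 9 days = May 16, 2009.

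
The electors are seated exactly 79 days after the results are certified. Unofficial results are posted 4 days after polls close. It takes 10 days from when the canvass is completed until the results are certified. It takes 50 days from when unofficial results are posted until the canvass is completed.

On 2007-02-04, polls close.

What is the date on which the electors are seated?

Polls close: Feb 4, 2007.
Unofficial results are posted: Feb 4, 2007 + 4 days = Feb 8, 2007.
The canvass is completed: Feb 8, 2007 + 50 days = Mar 30, 2007.
The results are certified: Mar 30, 2007 + 10 days = Apr 9, 2007.
The electors are seated: Apr 9, 2007 + 79 days = Jun 27, 2007.

2007-06-27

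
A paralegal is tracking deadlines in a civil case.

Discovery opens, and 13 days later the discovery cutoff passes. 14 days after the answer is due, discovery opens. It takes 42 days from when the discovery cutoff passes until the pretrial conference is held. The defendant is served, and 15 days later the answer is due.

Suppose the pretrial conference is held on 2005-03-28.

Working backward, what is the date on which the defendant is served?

2005-01-03

The pretrial conference is held: Mar 28, 2005.
The discovery cutoff passes: Mar 28, 2005 − 42 days = Feb 14, 2005.
Discovery opens: Feb 14, 2005 − 13 days = Feb 1, 2005.
The answer is due: Feb 1, 2005 − 14 days = Jan 18, 2005.
The defendant is served: Jan 18, 2005 − 15 days = Jan 3, 2005.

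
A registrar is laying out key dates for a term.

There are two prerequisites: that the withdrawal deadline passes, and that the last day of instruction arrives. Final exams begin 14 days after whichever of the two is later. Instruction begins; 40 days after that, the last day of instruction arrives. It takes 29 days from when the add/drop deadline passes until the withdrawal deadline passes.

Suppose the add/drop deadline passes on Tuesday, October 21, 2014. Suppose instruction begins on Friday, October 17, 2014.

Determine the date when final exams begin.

Wednesday, December 10, 2014

The add/drop deadline passes: Oct 21, 2014.
The withdrawal deadline passes: Oct 21, 2014 + 29 days = Nov 19, 2014.
Instruction begins: Oct 17, 2014.
The last day of instruction arrives: Oct 17, 2014 + 40 days = Nov 26, 2014.
Both prerequisites met — the withdrawal deadline passes (Nov 19, 2014), the last day of instruction arrives (Nov 26, 2014); the later is Nov 26, 2014.
Final exams begin: Nov 26, 2014 + 14 days = Dec 10, 2014.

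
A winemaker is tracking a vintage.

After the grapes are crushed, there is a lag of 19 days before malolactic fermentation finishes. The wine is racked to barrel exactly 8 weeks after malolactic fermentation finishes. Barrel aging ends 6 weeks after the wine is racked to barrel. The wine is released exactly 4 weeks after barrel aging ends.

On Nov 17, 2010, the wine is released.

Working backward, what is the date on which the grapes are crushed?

The wine is released: Nov 17, 2010.
Barrel aging ends: Nov 17, 2010 − 4 weeks = Oct 20, 2010.
The wine is racked to barrel: Oct 20, 2010 − 6 weeks = Sep 8, 2010.
Malolactic fermentation finishes: Sep 8, 2010 − 8 weeks = Jul 14, 2010.
The grapes are crushed: Jul 14, 2010 − 19 days = Jun 25, 2010.

Jun 25, 2010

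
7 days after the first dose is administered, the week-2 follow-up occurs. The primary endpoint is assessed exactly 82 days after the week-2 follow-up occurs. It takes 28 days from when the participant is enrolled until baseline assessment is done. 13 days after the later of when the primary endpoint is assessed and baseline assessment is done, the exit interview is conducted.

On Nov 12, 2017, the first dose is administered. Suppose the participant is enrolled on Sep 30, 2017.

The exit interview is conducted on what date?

Feb 22, 2018

The first dose is administered: Nov 12, 2017.
The week-2 follow-up occurs: Nov 12, 2017 + 7 days = Nov 19, 2017.
The primary endpoint is assessed: Nov 19, 2017 + 82 days = Feb 9, 2018.
The participant is enrolled: Sep 30, 2017.
Baseline assessment is done: Sep 30, 2017 + 28 days = Oct 28, 2017.
Both prerequisites met — the primary endpoint is assessed (Feb 9, 2018), baseline assessment is done (Oct 28, 2017); the later is Feb 9, 2018.
The exit interview is conducted: Feb 9, 2018 + 13 days = Feb 22, 2018.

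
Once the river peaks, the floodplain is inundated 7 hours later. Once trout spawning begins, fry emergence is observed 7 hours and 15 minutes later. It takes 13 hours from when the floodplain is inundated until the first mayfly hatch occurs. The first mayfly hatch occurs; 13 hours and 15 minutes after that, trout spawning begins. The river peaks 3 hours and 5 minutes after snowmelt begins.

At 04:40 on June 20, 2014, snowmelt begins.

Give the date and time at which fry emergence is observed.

00:15 on June 22, 2014

Snowmelt begins: 04:40 Jun 20, 2014.
The river peaks: 04:40 Jun 20, 2014 + 3h05m = 07:45 Jun 20, 2014.
The floodplain is inundated: 07:45 Jun 20, 2014 + 7h = 14:45 Jun 20, 2014.
The first mayfly hatch occurs: 14:45 Jun 20, 2014 + 13h = 03:45 Jun 21, 2014.
Trout spawning begins: 03:45 Jun 21, 2014 + 13h15m = 17:00 Jun 21, 2014.
Fry emergence is observed: 17:00 Jun 21, 2014 + 7h15m = 00:15 Jun 22, 2014.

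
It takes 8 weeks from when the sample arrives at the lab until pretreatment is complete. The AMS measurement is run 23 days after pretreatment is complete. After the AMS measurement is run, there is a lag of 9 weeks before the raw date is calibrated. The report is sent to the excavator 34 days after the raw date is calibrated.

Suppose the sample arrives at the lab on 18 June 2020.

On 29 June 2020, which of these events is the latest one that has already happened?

The sample arrives at the lab: Jun 18, 2020.
Pretreatment is complete: Jun 18, 2020 + 8 weeks = Aug 13, 2020.
The AMS measurement is run: Aug 13, 2020 + 23 days = Sep 5, 2020.
The raw date is calibrated: Sep 5, 2020 + 9 weeks = Nov 7, 2020.
The report is sent to the excavator: Nov 7, 2020 + 34 days = Dec 11, 2020.
Jun 29, 2020 falls between when the sample arrives at the lab (Jun 18, 2020) and when pretreatment is complete (Aug 13, 2020).

The sample arrives at the lab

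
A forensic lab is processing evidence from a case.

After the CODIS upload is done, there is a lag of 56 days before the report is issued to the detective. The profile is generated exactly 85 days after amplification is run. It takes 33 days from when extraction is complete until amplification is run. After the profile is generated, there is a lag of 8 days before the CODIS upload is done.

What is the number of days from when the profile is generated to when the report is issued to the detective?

Causal path: the profile is generated → the CODIS upload is done → the report is issued to the detective.
Total delay along the path: 8 + 56 = 64 days.

64 days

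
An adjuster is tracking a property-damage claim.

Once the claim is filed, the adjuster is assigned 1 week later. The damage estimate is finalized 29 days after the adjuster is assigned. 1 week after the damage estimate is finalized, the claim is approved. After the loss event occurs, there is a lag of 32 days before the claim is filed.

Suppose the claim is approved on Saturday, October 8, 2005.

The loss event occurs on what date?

The claim is approved: Oct 8, 2005.
The damage estimate is finalized: Oct 8, 2005 − 1 week = Oct 1, 2005.
The adjuster is assigned: Oct 1, 2005 − 29 days = Sep 2, 2005.
The claim is filed: Sep 2, 2005 − 1 week = Aug 26, 2005.
The loss event occurs: Aug 26, 2005 − 32 days = Jul 25, 2005.

Monday, July 25, 2005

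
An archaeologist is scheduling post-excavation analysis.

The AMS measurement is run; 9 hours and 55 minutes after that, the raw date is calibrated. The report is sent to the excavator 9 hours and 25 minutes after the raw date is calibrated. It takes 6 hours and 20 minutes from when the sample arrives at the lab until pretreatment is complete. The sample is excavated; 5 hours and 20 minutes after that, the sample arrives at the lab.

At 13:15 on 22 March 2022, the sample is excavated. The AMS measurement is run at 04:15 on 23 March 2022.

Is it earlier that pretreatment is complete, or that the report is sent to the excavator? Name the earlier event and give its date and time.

The sample is excavated: 13:15 Mar 22, 2022.
The sample arrives at the lab: 13:15 Mar 22, 2022 + 5h20m = 18:35 Mar 22, 2022.
Pretreatment is complete: 18:35 Mar 22, 2022 + 6h20m = 00:55 Mar 23, 2022.
The AMS measurement is run: 04:15 Mar 23, 2022.
The raw date is calibrated: 04:15 Mar 23, 2022 + 9h55m = 14:10 Mar 23, 2022.
The report is sent to the excavator: 14:10 Mar 23, 2022 + 9h25m = 23:35 Mar 23, 2022.
Comparing: pretreatment is complete at 00:55 Mar 23, 2022 vs the report is sent to the excavator at 23:35 Mar 23, 2022. Earlier: pretreatment is complete.

Pretreatment is complete — 00:55 on 23 March 2022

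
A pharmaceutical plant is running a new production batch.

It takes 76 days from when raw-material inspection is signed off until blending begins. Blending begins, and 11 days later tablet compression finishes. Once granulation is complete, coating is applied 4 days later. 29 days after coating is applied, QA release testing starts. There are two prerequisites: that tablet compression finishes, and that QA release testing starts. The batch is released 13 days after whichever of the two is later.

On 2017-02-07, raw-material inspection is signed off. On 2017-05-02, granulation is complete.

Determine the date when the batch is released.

2017-06-17

Raw-material inspection is signed off: Feb 7, 2017.
Blending begins: Feb 7, 2017 + 76 days = Apr 24, 2017.
Tablet compression finishes: Apr 24, 2017 + 11 days = May 5, 2017.
Granulation is complete: May 2, 2017.
Coating is applied: May 2, 2017 + 4 days = May 6, 2017.
QA release testing starts: May 6, 2017 + 29 days = Jun 4, 2017.
Both prerequisites met — tablet compression finishes (May 5, 2017), QA release testing starts (Jun 4, 2017); the later is Jun 4, 2017.
The batch is released: Jun 4, 2017 + 13 days = Jun 17, 2017.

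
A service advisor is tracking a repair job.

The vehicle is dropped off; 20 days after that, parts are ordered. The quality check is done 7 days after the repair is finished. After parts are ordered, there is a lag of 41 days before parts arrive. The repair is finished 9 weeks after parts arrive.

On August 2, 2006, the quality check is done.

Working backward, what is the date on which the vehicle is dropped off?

March 24, 2006

The quality check is done: Aug 2, 2006.
The repair is finished: Aug 2, 2006 − 7 days = Jul 26, 2006.
Parts arrive: Jul 26, 2006 − 9 weeks = May 24, 2006.
Parts are ordered: May 24, 2006 − 41 days = Apr 13, 2006.
The vehicle is dropped off: Apr 13, 2006 − 20 days = Mar 24, 2006.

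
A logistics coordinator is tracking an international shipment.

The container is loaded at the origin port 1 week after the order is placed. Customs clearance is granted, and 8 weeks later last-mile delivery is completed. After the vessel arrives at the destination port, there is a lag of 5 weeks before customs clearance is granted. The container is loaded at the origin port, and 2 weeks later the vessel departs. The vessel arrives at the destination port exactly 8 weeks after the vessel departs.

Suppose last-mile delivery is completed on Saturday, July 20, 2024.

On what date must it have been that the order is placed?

Saturday, February 3, 2024

Last-mile delivery is completed: Jul 20, 2024.
Customs clearance is granted: Jul 20, 2024 − 8 weeks = May 25, 2024.
The vessel arrives at the destination port: May 25, 2024 − 5 weeks = Apr 20, 2024.
The vessel departs: Apr 20, 2024 − 8 weeks = Feb 24, 2024.
The container is loaded at the origin port: Feb 24, 2024 − 2 weeks = Feb 10, 2024.
The order is placed: Feb 10, 2024 − 1 week = Feb 3, 2024.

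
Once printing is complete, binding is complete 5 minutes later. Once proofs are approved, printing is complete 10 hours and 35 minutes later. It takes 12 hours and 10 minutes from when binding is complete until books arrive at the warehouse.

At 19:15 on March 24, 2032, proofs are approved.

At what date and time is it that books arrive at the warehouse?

Proofs are approved: 19:15 Mar 24, 2032.
Printing is complete: 19:15 Mar 24, 2032 + 10h35m = 05:50 Mar 25, 2032.
Binding is complete: 05:50 Mar 25, 2032 + 5m = 05:55 Mar 25, 2032.
Books arrive at the warehouse: 05:55 Mar 25, 2032 + 12h10m = 18:05 Mar 25, 2032.

18:05 on March 25, 2032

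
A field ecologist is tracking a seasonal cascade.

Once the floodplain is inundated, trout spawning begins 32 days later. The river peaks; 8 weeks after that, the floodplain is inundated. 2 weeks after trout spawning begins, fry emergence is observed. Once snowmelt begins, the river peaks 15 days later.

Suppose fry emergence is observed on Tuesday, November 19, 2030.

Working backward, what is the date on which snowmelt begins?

Fry emergence is observed: Nov 19, 2030.
Trout spawning begins: Nov 19, 2030 − 2 weeks = Nov 5, 2030.
The floodplain is inundated: Nov 5, 2030 − 32 days = Oct 4, 2030.
The river peaks: Oct 4, 2030 − 8 weeks = Aug 9, 2030.
Snowmelt begins: Aug 9, 2030 − 15 days = Jul 25, 2030.

Thursday, July 25, 2030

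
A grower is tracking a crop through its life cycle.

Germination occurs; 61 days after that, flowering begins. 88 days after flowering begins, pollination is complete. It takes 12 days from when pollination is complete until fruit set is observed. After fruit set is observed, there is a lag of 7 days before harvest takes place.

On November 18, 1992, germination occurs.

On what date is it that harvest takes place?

May 5, 1993

Germination occurs: Nov 18, 1992.
Flowering begins: Nov 18, 1992 + 61 days = Jan 18, 1993.
Pollination is complete: Jan 18, 1993 + 88 days = Apr 16, 1993.
Fruit set is observed: Apr 16, 1993 + 12 days = Apr 28, 1993.
Harvest takes place: Apr 28, 1993 + 7 days = May 5, 1993.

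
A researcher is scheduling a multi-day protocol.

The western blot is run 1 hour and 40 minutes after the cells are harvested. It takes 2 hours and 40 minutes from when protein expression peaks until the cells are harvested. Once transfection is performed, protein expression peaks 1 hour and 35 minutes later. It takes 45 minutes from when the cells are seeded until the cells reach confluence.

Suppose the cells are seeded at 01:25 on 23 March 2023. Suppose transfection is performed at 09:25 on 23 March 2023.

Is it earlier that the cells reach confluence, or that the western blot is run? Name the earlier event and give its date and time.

The cells are seeded: 01:25 Mar 23, 2023.
The cells reach confluence: 01:25 Mar 23, 2023 + 45m = 02:10 Mar 23, 2023.
Transfection is performed: 09:25 Mar 23, 2023.
Protein expression peaks: 09:25 Mar 23, 2023 + 1h35m = 11:00 Mar 23, 2023.
The cells are harvested: 11:00 Mar 23, 2023 + 2h40m = 13:40 Mar 23, 2023.
The western blot is run: 13:40 Mar 23, 2023 + 1h40m = 15:20 Mar 23, 2023.
Comparing: the cells reach confluence at 02:10 Mar 23, 2023 vs the western blot is run at 15:20 Mar 23, 2023. Earlier: the cells reach confluence.

The cells reach confluence — 02:10 on 23 March 2023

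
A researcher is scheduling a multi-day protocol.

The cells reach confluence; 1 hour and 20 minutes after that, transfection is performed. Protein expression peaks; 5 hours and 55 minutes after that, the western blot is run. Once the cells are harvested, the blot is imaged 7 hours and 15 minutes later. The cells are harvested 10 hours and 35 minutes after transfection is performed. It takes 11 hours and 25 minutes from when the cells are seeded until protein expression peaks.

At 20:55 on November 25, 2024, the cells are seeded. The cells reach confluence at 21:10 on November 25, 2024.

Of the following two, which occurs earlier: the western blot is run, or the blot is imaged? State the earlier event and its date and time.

The western blot is run — 14:15 on November 26, 2024

The cells are seeded: 20:55 Nov 25, 2024.
Protein expression peaks: 20:55 Nov 25, 2024 + 11h25m = 08:20 Nov 26, 2024.
The western blot is run: 08:20 Nov 26, 2024 + 5h55m = 14:15 Nov 26, 2024.
The cells reach confluence: 21:10 Nov 25, 2024.
Transfection is performed: 21:10 Nov 25, 2024 + 1h20m = 22:30 Nov 25, 2024.
The cells are harvested: 22:30 Nov 25, 2024 + 10h35m = 09:05 Nov 26, 2024.
The blot is imaged: 09:05 Nov 26, 2024 + 7h15m = 16:20 Nov 26, 2024.
Comparing: the western blot is run at 14:15 Nov 26, 2024 vs the blot is imaged at 16:20 Nov 26, 2024. Earlier: the western blot is run.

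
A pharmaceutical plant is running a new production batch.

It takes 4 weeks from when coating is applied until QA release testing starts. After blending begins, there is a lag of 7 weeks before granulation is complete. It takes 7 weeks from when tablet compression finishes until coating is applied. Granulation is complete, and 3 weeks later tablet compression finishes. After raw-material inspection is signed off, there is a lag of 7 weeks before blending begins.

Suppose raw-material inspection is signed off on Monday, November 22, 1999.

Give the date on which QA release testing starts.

Monday, June 5, 2000

Raw-material inspection is signed off: Nov 22, 1999.
Blending begins: Nov 22, 1999 + 7 weeks = Jan 10, 2000.
Granulation is complete: Jan 10, 2000 + 7 weeks = Feb 28, 2000.
Tablet compression finishes: Feb 28, 2000 + 3 weeks = Mar 20, 2000.
Coating is applied: Mar 20, 2000 + 7 weeks = May 8, 2000.
QA release testing starts: May 8, 2000 + 4 weeks = Jun 5, 2000.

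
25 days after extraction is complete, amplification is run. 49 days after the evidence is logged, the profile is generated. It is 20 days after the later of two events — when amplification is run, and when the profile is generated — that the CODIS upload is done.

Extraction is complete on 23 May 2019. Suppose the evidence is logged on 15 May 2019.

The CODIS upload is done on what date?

Extraction is complete: May 23, 2019.
Amplification is run: May 23, 2019 + 25 days = Jun 17, 2019.
The evidence is logged: May 15, 2019.
The profile is generated: May 15, 2019 + 49 days = Jul 3, 2019.
Both prerequisites met — amplification is run (Jun 17, 2019), the profile is generated (Jul 3, 2019); the later is Jul 3, 2019.
The CODIS upload is done: Jul 3, 2019 + 20 days = Jul 23, 2019.

23 July 2019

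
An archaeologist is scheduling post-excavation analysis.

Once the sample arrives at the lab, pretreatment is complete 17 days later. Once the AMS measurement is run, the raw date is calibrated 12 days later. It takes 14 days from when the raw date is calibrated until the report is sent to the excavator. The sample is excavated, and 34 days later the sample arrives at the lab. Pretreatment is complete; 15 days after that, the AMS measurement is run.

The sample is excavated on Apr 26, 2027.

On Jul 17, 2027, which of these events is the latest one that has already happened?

The raw date is calibrated

The sample is excavated: Apr 26, 2027.
The sample arrives at the lab: Apr 26, 2027 + 34 days = May 30, 2027.
Pretreatment is complete: May 30, 2027 + 17 days = Jun 16, 2027.
The AMS measurement is run: Jun 16, 2027 + 15 days = Jul 1, 2027.
The raw date is calibrated: Jul 1, 2027 + 12 days = Jul 13, 2027.
The report is sent to the excavator: Jul 13, 2027 + 14 days = Jul 27, 2027.
Jul 17, 2027 falls between when the raw date is calibrated (Jul 13, 2027) and when the report is sent to the excavator (Jul 27, 2027).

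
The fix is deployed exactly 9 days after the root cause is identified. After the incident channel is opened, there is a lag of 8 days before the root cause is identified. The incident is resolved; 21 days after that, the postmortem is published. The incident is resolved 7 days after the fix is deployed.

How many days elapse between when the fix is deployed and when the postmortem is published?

28 days

Causal path: the fix is deployed → the incident is resolved → the postmortem is published.
Total delay along the path: 7 + 21 = 28 days.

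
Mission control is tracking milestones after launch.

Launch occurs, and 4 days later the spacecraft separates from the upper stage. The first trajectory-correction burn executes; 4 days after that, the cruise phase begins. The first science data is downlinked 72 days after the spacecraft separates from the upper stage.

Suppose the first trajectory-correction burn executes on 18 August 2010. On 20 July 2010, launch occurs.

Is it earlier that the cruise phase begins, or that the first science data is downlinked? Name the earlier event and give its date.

The cruise phase begins — 22 August 2010

The first trajectory-correction burn executes: Aug 18, 2010.
The cruise phase begins: Aug 18, 2010 + 4 days = Aug 22, 2010.
Launch occurs: Jul 20, 2010.
The spacecraft separates from the upper stage: Jul 20, 2010 + 4 days = Jul 24, 2010.
The first science data is downlinked: Jul 24, 2010 + 72 days = Oct 4, 2010.
Comparing: the cruise phase begins on Aug 22, 2010 vs the first science data is downlinked on Oct 4, 2010. Earlier: the cruise phase begins.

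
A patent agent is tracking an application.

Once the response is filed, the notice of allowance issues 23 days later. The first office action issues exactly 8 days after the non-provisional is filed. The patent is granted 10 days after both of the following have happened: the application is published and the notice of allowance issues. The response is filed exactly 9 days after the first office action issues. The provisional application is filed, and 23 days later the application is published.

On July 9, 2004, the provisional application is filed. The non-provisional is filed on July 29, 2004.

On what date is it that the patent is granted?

The provisional application is filed: Jul 9, 2004.
The application is published: Jul 9, 2004 + 23 days = Aug 1, 2004.
The non-provisional is filed: Jul 29, 2004.
The first office action issues: Jul 29, 2004 + 8 days = Aug 6, 2004.
The response is filed: Aug 6, 2004 + 9 days = Aug 15, 2004.
The notice of allowance issues: Aug 15, 2004 + 23 days = Sep 7, 2004.
Both prerequisites met — the application is published (Aug 1, 2004), the notice of allowance issues (Sep 7, 2004); the later is Sep 7, 2004.
The patent is granted: Sep 7, 2004 + 10 days = Sep 17, 2004.

September 17, 2004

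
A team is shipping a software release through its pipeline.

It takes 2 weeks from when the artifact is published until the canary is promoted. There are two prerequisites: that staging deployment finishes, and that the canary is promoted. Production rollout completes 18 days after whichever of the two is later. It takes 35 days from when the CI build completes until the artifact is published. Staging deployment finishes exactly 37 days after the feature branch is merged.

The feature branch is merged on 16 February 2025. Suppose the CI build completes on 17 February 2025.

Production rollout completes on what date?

25 April 2025

The feature branch is merged: Feb 16, 2025.
Staging deployment finishes: Feb 16, 2025 + 37 days = Mar 25, 2025.
The CI build completes: Feb 17, 2025.
The artifact is published: Feb 17, 2025 + 35 days = Mar 24, 2025.
The canary is promoted: Mar 24, 2025 + 2 weeks = Apr 7, 2025.
Both prerequisites met — staging deployment finishes (Mar 25, 2025), the canary is promoted (Apr 7, 2025); the later is Apr 7, 2025.
Production rollout completes: Apr 7, 2025 + 18 days = Apr 25, 2025.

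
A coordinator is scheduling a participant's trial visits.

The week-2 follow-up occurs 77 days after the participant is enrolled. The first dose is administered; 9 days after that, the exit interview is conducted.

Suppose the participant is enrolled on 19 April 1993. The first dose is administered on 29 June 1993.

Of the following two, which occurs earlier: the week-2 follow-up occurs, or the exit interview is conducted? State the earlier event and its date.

The participant is enrolled: Apr 19, 1993.
The week-2 follow-up occurs: Apr 19, 1993 + 77 days = Jul 5, 1993.
The first dose is administered: Jun 29, 1993.
The exit interview is conducted: Jun 29, 1993 + 9 days = Jul 8, 1993.
Comparing: the week-2 follow-up occurs on Jul 5, 1993 vs the exit interview is conducted on Jul 8, 1993. Earlier: the week-2 follow-up occurs.

The week-2 follow-up occurs — 5 July 1993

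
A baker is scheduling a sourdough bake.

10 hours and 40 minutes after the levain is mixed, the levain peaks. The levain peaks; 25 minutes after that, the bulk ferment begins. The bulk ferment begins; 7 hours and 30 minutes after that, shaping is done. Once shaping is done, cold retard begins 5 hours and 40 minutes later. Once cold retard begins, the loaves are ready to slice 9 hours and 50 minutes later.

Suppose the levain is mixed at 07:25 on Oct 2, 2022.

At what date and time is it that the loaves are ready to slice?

17:30 on Oct 3, 2022

The levain is mixed: 07:25 Oct 2, 2022.
The levain peaks: 07:25 Oct 2, 2022 + 10h40m = 18:05 Oct 2, 2022.
The bulk ferment begins: 18:05 Oct 2, 2022 + 25m = 18:30 Oct 2, 2022.
Shaping is done: 18:30 Oct 2, 2022 + 7h30m = 02:00 Oct 3, 2022.
Cold retard begins: 02:00 Oct 3, 2022 + 5h40m = 07:40 Oct 3, 2022.
The loaves are ready to slice: 07:40 Oct 3, 2022 + 9h50m = 17:30 Oct 3, 2022.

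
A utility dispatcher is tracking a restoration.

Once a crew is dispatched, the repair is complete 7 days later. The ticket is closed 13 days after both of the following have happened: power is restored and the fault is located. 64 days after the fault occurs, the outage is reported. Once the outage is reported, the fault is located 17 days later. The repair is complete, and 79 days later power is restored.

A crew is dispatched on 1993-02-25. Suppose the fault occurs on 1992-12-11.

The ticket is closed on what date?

1993-06-04

A crew is dispatched: Feb 25, 1993.
The repair is complete: Feb 25, 1993 + 7 days = Mar 4, 1993.
Power is restored: Mar 4, 1993 + 79 days = May 22, 1993.
The fault occurs: Dec 11, 1992.
The outage is reported: Dec 11, 1992 + 64 days = Feb 13, 1993.
The fault is located: Feb 13, 1993 + 17 days = Mar 2, 1993.
Both prerequisites met — power is restored (May 22, 1993), the fault is located (Mar 2, 1993); the later is May 22, 1993.
The ticket is closed: May 22, 1993 + 13 days = Jun 4, 1993.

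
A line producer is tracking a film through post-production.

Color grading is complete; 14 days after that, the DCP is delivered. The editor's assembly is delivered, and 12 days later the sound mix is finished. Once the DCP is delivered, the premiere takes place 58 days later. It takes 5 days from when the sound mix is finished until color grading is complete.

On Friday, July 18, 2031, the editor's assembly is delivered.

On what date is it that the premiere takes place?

Wednesday, October 15, 2031

The editor's assembly is delivered: Jul 18, 2031.
The sound mix is finished: Jul 18, 2031 + 12 days = Jul 30, 2031.
Color grading is complete: Jul 30, 2031 + 5 days = Aug 4, 2031.
The DCP is delivered: Aug 4, 2031 + 14 days = Aug 18, 2031.
The premiere takes place: Aug 18, 2031 + 58 days = Oct 15, 2031.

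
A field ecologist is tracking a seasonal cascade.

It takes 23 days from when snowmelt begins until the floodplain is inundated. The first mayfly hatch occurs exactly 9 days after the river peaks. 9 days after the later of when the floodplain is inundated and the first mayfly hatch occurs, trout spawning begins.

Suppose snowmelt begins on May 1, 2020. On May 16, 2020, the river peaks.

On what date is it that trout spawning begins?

Snowmelt begins: May 1, 2020.
The floodplain is inundated: May 1, 2020 + 23 days = May 24, 2020.
The river peaks: May 16, 2020.
The first mayfly hatch occurs: May 16, 2020 + 9 days = May 25, 2020.
Both prerequisites met — the floodplain is inundated (May 24, 2020), the first mayfly hatch occurs (May 25, 2020); the later is May 25, 2020.
Trout spawning begins: May 25, 2020 + 9 days = Jun 3, 2020.

June 3, 2020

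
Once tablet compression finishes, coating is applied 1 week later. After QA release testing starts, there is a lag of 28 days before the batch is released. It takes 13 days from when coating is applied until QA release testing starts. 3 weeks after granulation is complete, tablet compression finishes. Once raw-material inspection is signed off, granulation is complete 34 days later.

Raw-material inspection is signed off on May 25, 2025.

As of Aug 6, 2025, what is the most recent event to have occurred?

Coating is applied

Raw-material inspection is signed off: May 25, 2025.
Granulation is complete: May 25, 2025 + 34 days = Jun 28, 2025.
Tablet compression finishes: Jun 28, 2025 + 3 weeks = Jul 19, 2025.
Coating is applied: Jul 19, 2025 + 1 week = Jul 26, 2025.
QA release testing starts: Jul 26, 2025 + 13 days = Aug 8, 2025.
The batch is released: Aug 8, 2025 + 28 days = Sep 5, 2025.
Aug 6, 2025 falls between when coating is applied (Jul 26, 2025) and when QA release testing starts (Aug 8, 2025).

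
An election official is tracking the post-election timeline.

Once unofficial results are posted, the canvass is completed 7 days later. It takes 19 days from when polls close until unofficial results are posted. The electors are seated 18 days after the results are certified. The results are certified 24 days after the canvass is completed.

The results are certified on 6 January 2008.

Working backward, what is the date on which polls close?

17 November 2007

The results are certified: Jan 6, 2008.
The canvass is completed: Jan 6, 2008 − 24 days = Dec 13, 2007.
Unofficial results are posted: Dec 13, 2007 − 7 days = Dec 6, 2007.
Polls close: Dec 6, 2007 − 19 days = Nov 17, 2007.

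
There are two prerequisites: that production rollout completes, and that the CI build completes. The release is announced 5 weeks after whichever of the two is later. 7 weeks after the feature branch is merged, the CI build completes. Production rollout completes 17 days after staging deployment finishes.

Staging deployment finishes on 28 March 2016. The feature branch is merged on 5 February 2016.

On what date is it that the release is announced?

19 May 2016

Staging deployment finishes: Mar 28, 2016.
Production rollout completes: Mar 28, 2016 + 17 days = Apr 14, 2016.
The feature branch is merged: Feb 5, 2016.
The CI build completes: Feb 5, 2016 + 7 weeks = Mar 25, 2016.
Both prerequisites met — production rollout completes (Apr 14, 2016), the CI build completes (Mar 25, 2016); the later is Apr 14, 2016.
The release is announced: Apr 14, 2016 + 5 weeks = May 19, 2016.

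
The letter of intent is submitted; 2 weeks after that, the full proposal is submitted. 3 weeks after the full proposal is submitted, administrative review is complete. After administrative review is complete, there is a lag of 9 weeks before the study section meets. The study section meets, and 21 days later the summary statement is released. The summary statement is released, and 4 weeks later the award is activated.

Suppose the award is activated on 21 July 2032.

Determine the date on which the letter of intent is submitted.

The award is activated: Jul 21, 2032.
The summary statement is released: Jul 21, 2032 − 4 weeks = Jun 23, 2032.
The study section meets: Jun 23, 2032 − 21 days = Jun 2, 2032.
Administrative review is complete: Jun 2, 2032 − 9 weeks = Mar 31, 2032.
The full proposal is submitted: Mar 31, 2032 − 3 weeks = Mar 10, 2032.
The letter of intent is submitted: Mar 10, 2032 − 2 weeks = Feb 25, 2032.

25 February 2032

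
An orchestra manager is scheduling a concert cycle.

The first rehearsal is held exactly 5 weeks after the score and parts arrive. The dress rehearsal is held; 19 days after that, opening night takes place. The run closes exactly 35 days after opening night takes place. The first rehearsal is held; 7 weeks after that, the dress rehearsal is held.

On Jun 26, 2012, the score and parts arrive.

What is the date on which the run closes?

Nov 11, 2012

The score and parts arrive: Jun 26, 2012.
The first rehearsal is held: Jun 26, 2012 + 5 weeks = Jul 31, 2012.
The dress rehearsal is held: Jul 31, 2012 + 7 weeks = Sep 18, 2012.
Opening night takes place: Sep 18, 2012 + 19 days = Oct 7, 2012.
The run closes: Oct 7, 2012 + 35 days = Nov 11, 2012.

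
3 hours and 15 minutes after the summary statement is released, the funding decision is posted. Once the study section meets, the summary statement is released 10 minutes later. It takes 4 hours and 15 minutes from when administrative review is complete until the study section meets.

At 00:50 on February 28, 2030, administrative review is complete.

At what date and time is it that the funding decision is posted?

08:30 on February 28, 2030

Administrative review is complete: 00:50 Feb 28, 2030.
The study section meets: 00:50 Feb 28, 2030 + 4h15m = 05:05 Feb 28, 2030.
The summary statement is released: 05:05 Feb 28, 2030 + 10m = 05:15 Feb 28, 2030.
The funding decision is posted: 05:15 Feb 28, 2030 + 3h15m = 08:30 Feb 28, 2030.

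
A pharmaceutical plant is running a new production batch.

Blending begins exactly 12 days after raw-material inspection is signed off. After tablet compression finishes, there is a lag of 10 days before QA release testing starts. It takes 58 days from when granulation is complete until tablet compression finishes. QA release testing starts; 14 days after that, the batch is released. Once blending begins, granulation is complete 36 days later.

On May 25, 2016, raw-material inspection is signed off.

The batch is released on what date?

Raw-material inspection is signed off: May 25, 2016.
Blending begins: May 25, 2016 + 12 days = Jun 6, 2016.
Granulation is complete: Jun 6, 2016 + 36 days = Jul 12, 2016.
Tablet compression finishes: Jul 12, 2016 + 58 days = Sep 8, 2016.
QA release testing starts: Sep 8, 2016 + 10 days = Sep 18, 2016.
The batch is released: Sep 18, 2016 + 14 days = Oct 2, 2016.

October 2, 2016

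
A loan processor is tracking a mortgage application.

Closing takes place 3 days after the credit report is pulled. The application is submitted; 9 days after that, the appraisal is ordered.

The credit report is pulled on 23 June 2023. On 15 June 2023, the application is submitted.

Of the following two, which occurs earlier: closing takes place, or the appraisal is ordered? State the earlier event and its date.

The appraisal is ordered — 24 June 2023

The credit report is pulled: Jun 23, 2023.
Closing takes place: Jun 23, 2023 + 3 days = Jun 26, 2023.
The application is submitted: Jun 15, 2023.
The appraisal is ordered: Jun 15, 2023 + 9 days = Jun 24, 2023.
Comparing: closing takes place on Jun 26, 2023 vs the appraisal is ordered on Jun 24, 2023. Earlier: the appraisal is ordered.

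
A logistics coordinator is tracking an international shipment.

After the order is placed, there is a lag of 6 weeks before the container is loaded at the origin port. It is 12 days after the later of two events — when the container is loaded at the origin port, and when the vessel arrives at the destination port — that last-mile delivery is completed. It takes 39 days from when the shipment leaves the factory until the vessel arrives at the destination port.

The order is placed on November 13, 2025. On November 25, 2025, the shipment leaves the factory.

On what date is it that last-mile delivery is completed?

January 15, 2026

The order is placed: Nov 13, 2025.
The container is loaded at the origin port: Nov 13, 2025 + 6 weeks = Dec 25, 2025.
The shipment leaves the factory: Nov 25, 2025.
The vessel arrives at the destination port: Nov 25, 2025 + 39 days = Jan 3, 2026.
Both prerequisites met — the container is loaded at the origin port (Dec 25, 2025), the vessel arrives at the destination port (Jan 3, 2026); the later is Jan 3, 2026.
Last-mile delivery is completed: Jan 3, 2026 + 12 days = Jan 15, 2026.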